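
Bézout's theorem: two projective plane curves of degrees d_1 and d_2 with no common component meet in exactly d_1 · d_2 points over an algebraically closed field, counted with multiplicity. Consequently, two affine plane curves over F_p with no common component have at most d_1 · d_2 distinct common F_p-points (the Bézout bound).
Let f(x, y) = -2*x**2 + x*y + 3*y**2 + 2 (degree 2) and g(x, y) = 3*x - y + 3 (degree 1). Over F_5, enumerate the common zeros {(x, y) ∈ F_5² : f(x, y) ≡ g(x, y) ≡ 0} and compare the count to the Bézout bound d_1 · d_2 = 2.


Common zeros: {(2, 4), (4, 0)}; count = 2; Bézout bound = 2.

deg(f) = 2, deg(g) = 1, so Bézout bound = 2.
Scan x ∈ F_5. For each x, list the y ∈ F_5 with f(x, y) ≡ 0 and those with g(x, y) ≡ 0 (mod 5); the common zeros in that column are the intersection.
  x = 0: f ≡ 0 at y ∈ {1, 4}; g ≡ 0 at y ∈ {3}; common: ∅.
  x = 1: f ≡ 0 at y ∈ {0, 3}; g ≡ 0 at y ∈ {1}; common: ∅.
  x = 2: f ≡ 0 at y ∈ {2, 4}; g ≡ 0 at y ∈ {4}; common: {4}.
  x = 3: f ≡ 0 at y ∈ {1, 3}; g ≡ 0 at y ∈ {2}; common: ∅.
  x = 4: f ≡ 0 at y ∈ {0, 2}; g ≡ 0 at y ∈ {0}; common: {0}.
Collecting: common zeros = {(2, 4), (4, 0)}, so the count is 2.
Comparison with the Bézout bound: 2 ≤ 2 = deg(f)·deg(g), as expected for curves with no common component (the bound is attained).


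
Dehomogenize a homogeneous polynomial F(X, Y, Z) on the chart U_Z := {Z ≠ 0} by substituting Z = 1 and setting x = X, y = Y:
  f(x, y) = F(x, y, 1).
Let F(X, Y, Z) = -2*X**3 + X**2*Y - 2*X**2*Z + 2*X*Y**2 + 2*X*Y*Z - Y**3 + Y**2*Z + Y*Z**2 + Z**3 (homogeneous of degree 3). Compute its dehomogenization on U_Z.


f(x, y) = -2*x**3 + x**2*y - 2*x**2 + 2*x*y**2 + 2*x*y - y**3 + y**2 + y + 1

On U_Z we set Z = 1. Each monomial c·X^i·Y^j·Z^k in F becomes c·x^i·y^j·1^k = c·x^i·y^j.
Substituting Z = 1: F(X, Y, 1) = -2*x**3 + x**2*y - 2*x**2 + 2*x*y**2 + 2*x*y - y**3 + y**2 + y + 1.
Note: deg(f) ≤ deg(F) = 3; strict inequality happens when F is divisible by Z (lost terms).


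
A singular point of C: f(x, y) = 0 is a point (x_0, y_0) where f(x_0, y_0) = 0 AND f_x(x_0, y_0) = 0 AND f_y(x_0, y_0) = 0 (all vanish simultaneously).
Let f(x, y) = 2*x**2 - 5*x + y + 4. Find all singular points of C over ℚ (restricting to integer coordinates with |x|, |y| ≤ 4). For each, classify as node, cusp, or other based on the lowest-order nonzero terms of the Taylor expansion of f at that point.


No singular points in the scanned grid; C is smooth there.

Compute partial derivatives:
  f_x = 4*x - 5.
  f_y = 1.
f_y = 1 is a nonzero constant, so f_y never vanishes: no point (x, y) can satisfy f = f_x = f_y = 0. In particular no (x, y) ∈ {−4, ..., 4}² is singular; the curve is smooth.


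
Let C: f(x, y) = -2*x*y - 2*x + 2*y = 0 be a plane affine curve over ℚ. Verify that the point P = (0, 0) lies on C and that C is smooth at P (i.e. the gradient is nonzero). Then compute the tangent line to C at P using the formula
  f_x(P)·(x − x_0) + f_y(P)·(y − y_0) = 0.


Tangent line at P: -2*x + 2*y = 0.

Step 1: f(0, 0) = 0, so P lies on C.
Step 2: partial derivatives
  f_x(x, y) = -2*y - 2, f_y(x, y) = 2 - 2*x.
  f_x(P) = -2, f_y(P) = 2 (gradient nonzero, so P is smooth).
Step 3: tangent line at P: -2·(x − 0) + 2·(y − 0) = 0.
Expanding: -2*x + 2*y = 0.


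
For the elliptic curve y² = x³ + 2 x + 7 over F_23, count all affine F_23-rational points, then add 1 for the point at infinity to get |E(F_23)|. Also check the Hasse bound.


Affine points = {(5, 2), (5, 21), (8, 11), (8, 12), (9, 8), (9, 15), (11, 7), (11, 16), (15, 10), (15, 13), (16, 8), (16, 15), (17, 3), (17, 20), (19, 2), (19, 21), (21, 8), (21, 15), (22, 2), (22, 21)}; affine count = 20; |E(F_23)| = 21.

Discriminant check: Δ ∝ 4a³ + 27b² = 4·2³ + 27·7² = 4·8 + 27·49 ≡ 21 (mod 23). Nonzero ⇒ E is nonsingular.
For each x ∈ F_23, compute rhs = x³ + 2·x + 7 mod 23, then count y ∈ F_23 with y² ≡ rhs.
  x = 0: rhs = 7, matching y values: none (0 points).
  x = 1: rhs = 10, matching y values: none (0 points).
  x = 2: rhs = 19, matching y values: none (0 points).
  x = 3: rhs = 17, matching y values: none (0 points).
  x = 4: rhs = 10, matching y values: none (0 points).
  x = 5: rhs = 4, matching y values: 2, 21 (2 points).
  x = 6: rhs = 5, matching y values: none (0 points).
  x = 7: rhs = 19, matching y values: none (0 points).
  x = 8: rhs = 6, matching y values: 11, 12 (2 points).
  x = 9: rhs = 18, matching y values: 8, 15 (2 points).
  x = 10: rhs = 15, matching y values: none (0 points).
  x = 11: rhs = 3, matching y values: 7, 16 (2 points).
  x = 12: rhs = 11, matching y values: none (0 points).
  x = 13: rhs = 22, matching y values: none (0 points).
  x = 14: rhs = 19, matching y values: none (0 points).
  x = 15: rhs = 8, matching y values: 10, 13 (2 points).
  x = 16: rhs = 18, matching y values: 8, 15 (2 points).
  x = 17: rhs = 9, matching y values: 3, 20 (2 points).
  x = 18: rhs = 10, matching y values: none (0 points).
  x = 19: rhs = 4, matching y values: 2, 21 (2 points).
  x = 20: rhs = 20, matching y values: none (0 points).
  x = 21: rhs = 18, matching y values: 8, 15 (2 points).
  x = 22: rhs = 4, matching y values: 2, 21 (2 points).
Total affine count: 20.
Full point count |E(F_23)| = 20 + 1 = 21.
Hasse bound: |21 − (23+1)| = |-3| = 3 ≤ 2√23 ≈ 9.5917 ✓.


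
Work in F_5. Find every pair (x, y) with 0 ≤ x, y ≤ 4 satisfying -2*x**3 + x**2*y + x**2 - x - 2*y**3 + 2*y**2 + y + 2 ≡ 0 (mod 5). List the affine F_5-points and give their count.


Affine F_5-points: {(0, 4), (1, 0), (1, 3), (2, 2)}; count = 4.

For each of the 25 pairs (x, y) ∈ F_5², evaluate f(x, y) mod 5. Record the zeros.
  x = 0: [0↦2, 1↦3, 2↦1, 3↦4, 4↦0]  zeros at y ∈ {4}
  x = 1: [0↦0, 1↦2, 2↦1, 3↦0, 4↦2]  zeros at y ∈ {0, 3}
  x = 2: [0↦3, 1↦3, 2↦0, 3↦2, 4↦2]  zeros at y ∈ {2}
  x = 3: [0↦4, 1↦4, 2↦1, 3↦3, 4↦3]  zeros at y ∈ ∅
  x = 4: [0↦1, 1↦3, 2↦2, 3↦1, 4↦3]  zeros at y ∈ ∅
Collecting zeros: affine points = {(0, 4), (1, 0), (1, 3), (2, 2)}.
Total count |C(F_5)_aff| = 4.


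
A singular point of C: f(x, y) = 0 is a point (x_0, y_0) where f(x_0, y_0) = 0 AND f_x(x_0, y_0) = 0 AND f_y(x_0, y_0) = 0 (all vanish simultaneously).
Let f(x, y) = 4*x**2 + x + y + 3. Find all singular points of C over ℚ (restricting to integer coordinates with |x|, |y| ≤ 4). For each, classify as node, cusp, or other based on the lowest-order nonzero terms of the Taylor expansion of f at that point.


No singular points in the scanned grid; C is smooth there.

Compute partial derivatives:
  f_x = 8*x + 1.
  f_y = 1.
f_y = 1 is a nonzero constant, so f_y never vanishes: no point (x, y) can satisfy f = f_x = f_y = 0. In particular no (x, y) ∈ {−4, ..., 4}² is singular; the curve is smooth.


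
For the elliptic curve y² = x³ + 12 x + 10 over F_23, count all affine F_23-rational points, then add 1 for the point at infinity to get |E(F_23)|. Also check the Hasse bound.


Affine points = {(1, 0), (3, 2), (3, 21), (7, 0), (10, 7), (10, 16), (11, 1), (11, 22), (14, 1), (14, 22), (15, 0), (18, 3), (18, 20), (19, 6), (19, 17), (20, 4), (20, 19), (21, 1), (21, 22)}; affine count = 19; |E(F_23)| = 20.

Discriminant check: Δ ∝ 4a³ + 27b² = 4·12³ + 27·10² = 4·1728 + 27·100 ≡ 21 (mod 23). Nonzero ⇒ E is nonsingular.
For each x ∈ F_23, compute rhs = x³ + 12·x + 10 mod 23, then count y ∈ F_23 with y² ≡ rhs.
  x = 0: rhs = 10, matching y values: none (0 points).
  x = 1: rhs = 0, matching y values: 0 (1 points).
  x = 2: rhs = 19, matching y values: none (0 points).
  x = 3: rhs = 4, matching y values: 2, 21 (2 points).
  x = 4: rhs = 7, matching y values: none (0 points).
  x = 5: rhs = 11, matching y values: none (0 points).
  x = 6: rhs = 22, matching y values: none (0 points).
  x = 7: rhs = 0, matching y values: 0 (1 points).
  x = 8: rhs = 20, matching y values: none (0 points).
  x = 9: rhs = 19, matching y values: none (0 points).
  x = 10: rhs = 3, matching y values: 7, 16 (2 points).
  x = 11: rhs = 1, matching y values: 1, 22 (2 points).
  x = 12: rhs = 19, matching y values: none (0 points).
  x = 13: rhs = 17, matching y values: none (0 points).
  x = 14: rhs = 1, matching y values: 1, 22 (2 points).
  x = 15: rhs = 0, matching y values: 0 (1 points).
  x = 16: rhs = 20, matching y values: none (0 points).
  x = 17: rhs = 21, matching y values: none (0 points).
  x = 18: rhs = 9, matching y values: 3, 20 (2 points).
  x = 19: rhs = 13, matching y values: 6, 17 (2 points).
  x = 20: rhs = 16, matching y values: 4, 19 (2 points).
  x = 21: rhs = 1, matching y values: 1, 22 (2 points).
  x = 22: rhs = 20, matching y values: none (0 points).
Total affine count: 19.
Full point count |E(F_23)| = 19 + 1 = 20.
Hasse bound: |20 − (23+1)| = |-4| = 4 ≤ 2√23 ≈ 9.5917 ✓.


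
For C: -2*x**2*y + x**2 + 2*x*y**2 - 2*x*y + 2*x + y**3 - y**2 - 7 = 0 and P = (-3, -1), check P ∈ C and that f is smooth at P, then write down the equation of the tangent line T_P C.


Tangent line at P: -12*x + 5*y - 31 = 0.

Step 1: f(-3, -1) = 0, so P lies on C.
Step 2: partial derivatives
  f_x(x, y) = -4*x*y + 2*x + 2*y**2 - 2*y + 2, f_y(x, y) = -2*x**2 + 4*x*y - 2*x + 3*y**2 - 2*y.
  f_x(P) = -12, f_y(P) = 5 (gradient nonzero, so P is smooth).
Step 3: tangent line at P: -12·(x − -3) + 5·(y − -1) = 0.
Expanding: -12*x + 5*y - 31 = 0.


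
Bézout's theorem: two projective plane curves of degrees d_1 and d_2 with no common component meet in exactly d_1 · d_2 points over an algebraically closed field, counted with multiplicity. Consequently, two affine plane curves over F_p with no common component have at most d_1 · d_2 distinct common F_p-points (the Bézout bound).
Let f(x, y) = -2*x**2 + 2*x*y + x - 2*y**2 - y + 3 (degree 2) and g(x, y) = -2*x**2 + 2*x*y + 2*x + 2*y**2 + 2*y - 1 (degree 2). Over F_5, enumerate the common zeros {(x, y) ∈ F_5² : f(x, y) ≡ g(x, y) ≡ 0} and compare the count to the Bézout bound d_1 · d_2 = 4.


Common zeros: {(2, 2), (4, 0)}; count = 2; Bézout bound = 4.

deg(f) = 2, deg(g) = 2, so Bézout bound = 4.
Scan x ∈ F_5. For each x, list the y ∈ F_5 with f(x, y) ≡ 0 and those with g(x, y) ≡ 0 (mod 5); the common zeros in that column are the intersection.
  x = 0: f ≡ 0 at y ∈ {1}; g ≡ 0 at y ∈ ∅; common: ∅.
  x = 1: f ≡ 0 at y ∈ ∅; g ≡ 0 at y ∈ {1, 2}; common: ∅.
  x = 2: f ≡ 0 at y ∈ {2}; g ≡ 0 at y ∈ {0, 2}; common: {2}.
  x = 3: f ≡ 0 at y ∈ {2, 3}; g ≡ 0 at y ∈ ∅; common: ∅.
  x = 4: f ≡ 0 at y ∈ {0, 1}; g ≡ 0 at y ∈ {0}; common: {0}.
Collecting: common zeros = {(2, 2), (4, 0)}, so the count is 2.
Comparison with the Bézout bound: 2 ≤ 4 = deg(f)·deg(g), as expected for curves with no common component (the affine F_5-count falls short of the bound because intersections may lie at infinity, over extension fields, or carry multiplicity).


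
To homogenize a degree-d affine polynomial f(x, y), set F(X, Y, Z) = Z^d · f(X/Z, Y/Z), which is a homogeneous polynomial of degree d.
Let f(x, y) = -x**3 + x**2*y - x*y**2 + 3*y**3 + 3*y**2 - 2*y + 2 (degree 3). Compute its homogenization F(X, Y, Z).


F(X, Y, Z) = -X**3 + X**2*Y - X*Y**2 + 3*Y**3 + 3*Y**2*Z - 2*Y*Z**2 + 2*Z**3

deg(f) = 3.
Substitute x = X/Z, y = Y/Z into f, then multiply by Z^3.
  monomial -1·x^3·y^0 ↦ -1·X^3·Y^0·Z^0.
  monomial 1·x^2·y^1 ↦ 1·X^2·Y^1·Z^0.
  monomial -1·x^1·y^2 ↦ -1·X^1·Y^2·Z^0.
  monomial 3·x^0·y^3 ↦ 3·X^0·Y^3·Z^0.
  monomial 3·x^0·y^2 ↦ 3·X^0·Y^2·Z^1.
  monomial -2·x^0·y^1 ↦ -2·X^0·Y^1·Z^2.
  monomial 2·x^0·y^0 ↦ 2·X^0·Y^0·Z^3.
Collecting: F(X, Y, Z) = -X**3 + X**2*Y - X*Y**2 + 3*Y**3 + 3*Y**2*Z - 2*Y*Z**2 + 2*Z**3.


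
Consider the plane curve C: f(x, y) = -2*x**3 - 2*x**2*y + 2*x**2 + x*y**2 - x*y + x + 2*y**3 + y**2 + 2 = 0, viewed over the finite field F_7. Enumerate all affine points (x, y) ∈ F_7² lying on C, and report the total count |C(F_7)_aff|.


Affine F_7-points: {(1, 2), (2, 6), (3, 4), (4, 1), (4, 2), (4, 5), (5, 4), (6, 3)}; count = 8.

For each of the 49 pairs (x, y) ∈ F_7², evaluate f(x, y) mod 7. Record the zeros.
  x = 0: [0↦2, 1↦5, 2↦1, 3↦2, 4↦6, 5↦4, 6↦1]  zeros at y ∈ ∅
  x = 1: [0↦3, 1↦4, 2↦0, 3↦3, 4↦4, 5↦1, 6↦6]  zeros at y ∈ {2}
  x = 2: [0↦3, 1↦5, 2↦4, 3↦5, 4↦6, 5↦5, 6↦0]  zeros at y ∈ {6}
  x = 3: [0↦4, 1↦3, 2↦1, 3↦3, 4↦0, 5↦4, 6↦6]  zeros at y ∈ {4}
  x = 4: [0↦1, 1↦0, 2↦0, 3↦6, 4↦2, 5↦0, 6↦5]  zeros at y ∈ {1, 2, 5}
  x = 5: [0↦3, 1↦5, 2↦3, 3↦2, 4↦0, 5↦2, 6↦6]  zeros at y ∈ {4}
  x = 6: [0↦5, 1↦6, 2↦5, 3↦0, 4↦3, 5↦5, 6↦4]  zeros at y ∈ {3}
Collecting zeros: affine points = {(1, 2), (2, 6), (3, 4), (4, 1), (4, 2), (4, 5), (5, 4), (6, 3)}.
Total count |C(F_7)_aff| = 8.


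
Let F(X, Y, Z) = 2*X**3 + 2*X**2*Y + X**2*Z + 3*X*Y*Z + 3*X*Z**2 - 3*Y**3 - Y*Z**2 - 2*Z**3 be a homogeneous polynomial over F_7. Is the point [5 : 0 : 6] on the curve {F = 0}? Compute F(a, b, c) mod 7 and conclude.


F(5,0,6) ≡ 4 (mod 7); P is NOT on the curve.

Evaluate F(5, 0, 6) term-by-term (mod 7).
  2*X**3 ↦ 2·125·1·1 = 250
  2*X**2*Y ↦ 2·25·0·1 = 0
  X**2*Z ↦ 1·25·1·6 = 150
  3*X*Y*Z ↦ 3·5·0·6 = 0
  3*X*Z**2 ↦ 3·5·1·36 = 540
  -3*Y**3 ↦ -3·1·0·1 = 0
  -Y*Z**2 ↦ -1·1·0·36 = 0
  -2*Z**3 ↦ -2·1·1·216 = -432
Sum: F(5, 0, 6) = (250) + (0) + (150) + (0) + (540) + (0) + (0) + (-432) = 508.
Reducing mod 7: 508 ≡ 4 (mod 7).
Since F(a, b, c) ≡ 4 ≠ 0 (mod 7), P does NOT lie on the curve.


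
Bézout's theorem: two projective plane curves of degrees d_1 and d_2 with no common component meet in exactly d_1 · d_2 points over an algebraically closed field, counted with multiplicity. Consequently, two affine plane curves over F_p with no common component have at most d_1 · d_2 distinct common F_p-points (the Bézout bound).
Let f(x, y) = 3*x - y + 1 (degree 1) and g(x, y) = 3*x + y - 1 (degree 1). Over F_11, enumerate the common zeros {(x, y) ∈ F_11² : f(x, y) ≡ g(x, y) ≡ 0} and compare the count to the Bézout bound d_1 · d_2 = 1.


Common zeros: {(0, 1)}; count = 1; Bézout bound = 1.

deg(f) = 1, deg(g) = 1, so Bézout bound = 1.
Scan x ∈ F_11. For each x, list the y ∈ F_11 with f(x, y) ≡ 0 and those with g(x, y) ≡ 0 (mod 11); the common zeros in that column are the intersection.
  x = 0: f ≡ 0 at y ∈ {1}; g ≡ 0 at y ∈ {1}; common: {1}.
  x = 1: f ≡ 0 at y ∈ {4}; g ≡ 0 at y ∈ {9}; common: ∅.
  x = 2: f ≡ 0 at y ∈ {7}; g ≡ 0 at y ∈ {6}; common: ∅.
  x = 3: f ≡ 0 at y ∈ {10}; g ≡ 0 at y ∈ {3}; common: ∅.
  x = 4: f ≡ 0 at y ∈ {2}; g ≡ 0 at y ∈ {0}; common: ∅.
  x = 5: f ≡ 0 at y ∈ {5}; g ≡ 0 at y ∈ {8}; common: ∅.
  x = 6: f ≡ 0 at y ∈ {8}; g ≡ 0 at y ∈ {5}; common: ∅.
  x = 7: f ≡ 0 at y ∈ {0}; g ≡ 0 at y ∈ {2}; common: ∅.
  x = 8: f ≡ 0 at y ∈ {3}; g ≡ 0 at y ∈ {10}; common: ∅.
  x = 9: f ≡ 0 at y ∈ {6}; g ≡ 0 at y ∈ {7}; common: ∅.
  x = 10: f ≡ 0 at y ∈ {9}; g ≡ 0 at y ∈ {4}; common: ∅.
Collecting: common zeros = {(0, 1)}, so the count is 1.
Comparison with the Bézout bound: 1 ≤ 1 = deg(f)·deg(g), as expected for curves with no common component (the bound is attained).


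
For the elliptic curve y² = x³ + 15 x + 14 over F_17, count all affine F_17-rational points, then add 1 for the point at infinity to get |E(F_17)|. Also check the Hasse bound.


Affine points = {(1, 8), (1, 9), (2, 1), (2, 16), (3, 1), (3, 16), (4, 6), (4, 11), (8, 0), (10, 5), (10, 12), (12, 1), (12, 16), (13, 3), (13, 14), (16, 7), (16, 10)}; affine count = 17; |E(F_17)| = 18.

Discriminant check: Δ ∝ 4a³ + 27b² = 4·15³ + 27·14² = 4·3375 + 27·196 ≡ 7 (mod 17). Nonzero ⇒ E is nonsingular.
For each x ∈ F_17, compute rhs = x³ + 15·x + 14 mod 17, then count y ∈ F_17 with y² ≡ rhs.
  x = 0: rhs = 14, matching y values: none (0 points).
  x = 1: rhs = 13, matching y values: 8, 9 (2 points).
  x = 2: rhs = 1, matching y values: 1, 16 (2 points).
  x = 3: rhs = 1, matching y values: 1, 16 (2 points).
  x = 4: rhs = 2, matching y values: 6, 11 (2 points).
  x = 5: rhs = 10, matching y values: none (0 points).
  x = 6: rhs = 14, matching y values: none (0 points).
  x = 7: rhs = 3, matching y values: none (0 points).
  x = 8: rhs = 0, matching y values: 0 (1 points).
  x = 9: rhs = 11, matching y values: none (0 points).
  x = 10: rhs = 8, matching y values: 5, 12 (2 points).
  x = 11: rhs = 14, matching y values: none (0 points).
  x = 12: rhs = 1, matching y values: 1, 16 (2 points).
  x = 13: rhs = 9, matching y values: 3, 14 (2 points).
  x = 14: rhs = 10, matching y values: none (0 points).
  x = 15: rhs = 10, matching y values: none (0 points).
  x = 16: rhs = 15, matching y values: 7, 10 (2 points).
Total affine count: 17.
Full point count |E(F_17)| = 17 + 1 = 18.
Hasse bound: |18 − (17+1)| = |0| = 0 ≤ 2√17 ≈ 8.2462 ✓.


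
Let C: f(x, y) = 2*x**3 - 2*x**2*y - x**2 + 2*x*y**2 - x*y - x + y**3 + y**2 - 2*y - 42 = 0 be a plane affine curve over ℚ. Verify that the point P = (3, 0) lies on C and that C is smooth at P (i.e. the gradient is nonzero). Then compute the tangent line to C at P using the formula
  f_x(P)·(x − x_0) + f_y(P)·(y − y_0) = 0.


Tangent line at P: 47*x - 23*y - 141 = 0.

Step 1: f(3, 0) = 0, so P lies on C.
Step 2: partial derivatives
  f_x(x, y) = 6*x**2 - 4*x*y - 2*x + 2*y**2 - y - 1, f_y(x, y) = -2*x**2 + 4*x*y - x + 3*y**2 + 2*y - 2.
  f_x(P) = 47, f_y(P) = -23 (gradient nonzero, so P is smooth).
Step 3: tangent line at P: 47·(x − 3) + -23·(y − 0) = 0.
Expanding: 47*x - 23*y - 141 = 0.


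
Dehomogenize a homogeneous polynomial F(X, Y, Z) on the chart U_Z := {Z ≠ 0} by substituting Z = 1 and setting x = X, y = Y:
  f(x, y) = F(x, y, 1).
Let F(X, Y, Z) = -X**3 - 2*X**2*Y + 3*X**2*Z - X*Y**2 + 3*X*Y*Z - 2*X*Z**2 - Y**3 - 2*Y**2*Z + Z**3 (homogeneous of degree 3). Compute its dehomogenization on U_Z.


f(x, y) = -x**3 - 2*x**2*y + 3*x**2 - x*y**2 + 3*x*y - 2*x - y**3 - 2*y**2 + 1

On U_Z we set Z = 1. Each monomial c·X^i·Y^j·Z^k in F becomes c·x^i·y^j·1^k = c·x^i·y^j.
Substituting Z = 1: F(X, Y, 1) = -x**3 - 2*x**2*y + 3*x**2 - x*y**2 + 3*x*y - 2*x - y**3 - 2*y**2 + 1.
Note: deg(f) ≤ deg(F) = 3; strict inequality happens when F is divisible by Z (lost terms).


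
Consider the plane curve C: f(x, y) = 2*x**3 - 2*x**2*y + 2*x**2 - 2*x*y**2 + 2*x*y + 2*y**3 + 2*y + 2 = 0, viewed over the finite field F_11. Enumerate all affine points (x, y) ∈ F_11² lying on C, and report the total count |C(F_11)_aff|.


Affine F_11-points: {(0, 2), (1, 4), (1, 9), (1, 10), (2, 1), (2, 2), (2, 10), (3, 3), (3, 4), (3, 7), (6, 0), (6, 7), (6, 10), (8, 7), (10, 2), (10, 4)}; count = 16.

For each of the 121 pairs (x, y) ∈ F_11², evaluate f(x, y) mod 11. Record the zeros.
  x = 0: [0↦2, 1↦6, 2↦0, 3↦7, 4↦6, 5↦9, 6↦6, 7↦9, 8↦8, 9↦4, 10↦9]  zeros at y ∈ {2}
  x = 1: [0↦6, 1↦8, 2↦7, 3↦4, 4↦0, 5↦7, 6↦4, 7↦3, 8↦5, 9↦0, 10↦0]  zeros at y ∈ {4, 9, 10}
  x = 2: [0↦4, 1↦0, 2↦0, 3↦5, 4↦5, 5↦1, 6↦5, 7↦7, 8↦8, 9↦9, 10↦0]  zeros at y ∈ {1, 2, 10}
  x = 3: [0↦8, 1↦5, 2↦2, 3↦0, 4↦0, 5↦3, 6↦10, 7↦0, 8↦7, 9↦10, 10↦10]  zeros at y ∈ {3, 4, 7}
  x = 4: [0↦8, 1↦2, 2↦3, 3↦1, 4↦8, 5↦3, 6↦9, 7↦5, 8↦3, 9↦4, 10↦9]  zeros at y ∈ ∅
  x = 5: [0↦5, 1↦3, 2↦4, 3↦9, 4↦8, 5↦2, 6↦3, 7↦1, 8↦8, 9↦3, 10↦9]  zeros at y ∈ ∅
  x = 6: [0↦0, 1↦9, 2↦6, 3↦3, 4↦1, 5↦1, 6↦4, 7↦0, 8↦1, 9↦8, 10↦0]  zeros at y ∈ {0, 7, 10}
  x = 7: [0↦5, 1↦10, 2↦10, 3↦6, 4↦10, 5↦1, 6↦2, 7↦3, 8↦5, 9↦9, 10↦5]  zeros at y ∈ ∅
  x = 8: [0↦10, 1↦7, 2↦6, 3↦8, 4↦3, 5↦3, 6↦9, 7↦0, 8↦10, 9↦7, 10↦3]  zeros at y ∈ {7}
  x = 9: [0↦5, 1↦1, 2↦6, 3↦10, 4↦3, 5↦8, 6↦4, 7↦3, 8↦6, 9↦3, 10↦6]  zeros at y ∈ ∅
  x = 10: [0↦2, 1↦4, 2↦0, 3↦2, 4↦0, 5↦6, 6↦10, 7↦2, 8↦5, 9↦9, 10↦4]  zeros at y ∈ {2, 4}
Collecting zeros: affine points = {(0, 2), (1, 4), (1, 9), (1, 10), (2, 1), (2, 2), (2, 10), (3, 3), (3, 4), (3, 7), (6, 0), (6, 7), (6, 10), (8, 7), (10, 2), (10, 4)}.
Total count |C(F_11)_aff| = 16.


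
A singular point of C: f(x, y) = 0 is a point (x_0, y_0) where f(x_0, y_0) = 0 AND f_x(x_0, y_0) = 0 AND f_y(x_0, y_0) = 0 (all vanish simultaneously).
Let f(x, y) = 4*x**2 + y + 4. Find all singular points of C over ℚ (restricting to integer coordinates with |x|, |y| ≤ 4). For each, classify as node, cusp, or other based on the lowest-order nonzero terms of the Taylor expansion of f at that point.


No singular points in the scanned grid; C is smooth there.

Compute partial derivatives:
  f_x = 8*x.
  f_y = 1.
f_y = 1 is a nonzero constant, so f_y never vanishes: no point (x, y) can satisfy f = f_x = f_y = 0. In particular no (x, y) ∈ {−4, ..., 4}² is singular; the curve is smooth.


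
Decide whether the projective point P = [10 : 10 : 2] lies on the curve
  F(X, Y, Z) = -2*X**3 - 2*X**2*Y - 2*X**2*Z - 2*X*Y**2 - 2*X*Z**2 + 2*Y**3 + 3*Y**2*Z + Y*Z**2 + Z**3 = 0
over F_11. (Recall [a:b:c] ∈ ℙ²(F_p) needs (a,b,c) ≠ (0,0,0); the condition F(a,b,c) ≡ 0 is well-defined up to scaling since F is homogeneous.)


F(10,10,2) ≡ 7 (mod 11); P is NOT on the curve.

Evaluate F(10, 10, 2) term-by-term (mod 11).
  -2*X**3 ↦ -2·1000·1·1 = -2000
  -2*X**2*Y ↦ -2·100·10·1 = -2000
  -2*X**2*Z ↦ -2·100·1·2 = -400
  -2*X*Y**2 ↦ -2·10·100·1 = -2000
  -2*X*Z**2 ↦ -2·10·1·4 = -80
  2*Y**3 ↦ 2·1·1000·1 = 2000
  3*Y**2*Z ↦ 3·1·100·2 = 600
  Y*Z**2 ↦ 1·1·10·4 = 40
  Z**3 ↦ 1·1·1·8 = 8
Sum: F(10, 10, 2) = (-2000) + (-2000) + (-400) + (-2000) + (-80) + (2000) + (600) + (40) + (8) = -3832.
Reducing mod 11: -3832 ≡ 7 (mod 11).
Since F(a, b, c) ≡ 7 ≠ 0 (mod 11), P does NOT lie on the curve.


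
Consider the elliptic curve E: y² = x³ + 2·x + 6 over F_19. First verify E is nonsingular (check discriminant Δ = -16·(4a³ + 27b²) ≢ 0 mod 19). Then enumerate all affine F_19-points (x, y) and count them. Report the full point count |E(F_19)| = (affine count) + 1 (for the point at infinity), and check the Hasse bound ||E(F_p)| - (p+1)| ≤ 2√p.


Affine points = {(0, 5), (0, 14), (1, 3), (1, 16), (3, 1), (3, 18), (6, 5), (6, 14), (10, 0), (13, 5), (13, 14), (14, 2), (14, 17), (16, 7), (16, 12)}; affine count = 15; |E(F_19)| = 16.

Discriminant check: Δ ∝ 4a³ + 27b² = 4·2³ + 27·6² = 4·8 + 27·36 ≡ 16 (mod 19). Nonzero ⇒ E is nonsingular.
For each x ∈ F_19, compute rhs = x³ + 2·x + 6 mod 19, then count y ∈ F_19 with y² ≡ rhs.
  x = 0: rhs = 6, matching y values: 5, 14 (2 points).
  x = 1: rhs = 9, matching y values: 3, 16 (2 points).
  x = 2: rhs = 18, matching y values: none (0 points).
  x = 3: rhs = 1, matching y values: 1, 18 (2 points).
  x = 4: rhs = 2, matching y values: none (0 points).
  x = 5: rhs = 8, matching y values: none (0 points).
  x = 6: rhs = 6, matching y values: 5, 14 (2 points).
  x = 7: rhs = 2, matching y values: none (0 points).
  x = 8: rhs = 2, matching y values: none (0 points).
  x = 9: rhs = 12, matching y values: none (0 points).
  x = 10: rhs = 0, matching y values: 0 (1 points).
  x = 11: rhs = 10, matching y values: none (0 points).
  x = 12: rhs = 10, matching y values: none (0 points).
  x = 13: rhs = 6, matching y values: 5, 14 (2 points).
  x = 14: rhs = 4, matching y values: 2, 17 (2 points).
  x = 15: rhs = 10, matching y values: none (0 points).
  x = 16: rhs = 11, matching y values: 7, 12 (2 points).
  x = 17: rhs = 13, matching y values: none (0 points).
  x = 18: rhs = 3, matching y values: none (0 points).
Total affine count: 15.
Full point count |E(F_19)| = 15 + 1 = 16.
Hasse bound: |16 − (19+1)| = |-4| = 4 ≤ 2√19 ≈ 8.7178 ✓.


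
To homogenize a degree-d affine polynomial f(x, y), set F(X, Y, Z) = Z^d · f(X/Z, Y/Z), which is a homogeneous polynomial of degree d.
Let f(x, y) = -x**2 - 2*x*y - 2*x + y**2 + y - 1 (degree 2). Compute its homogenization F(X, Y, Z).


F(X, Y, Z) = -X**2 - 2*X*Y - 2*X*Z + Y**2 + Y*Z - Z**2

deg(f) = 2.
Substitute x = X/Z, y = Y/Z into f, then multiply by Z^2.
  monomial -1·x^2·y^0 ↦ -1·X^2·Y^0·Z^0.
  monomial -2·x^1·y^1 ↦ -2·X^1·Y^1·Z^0.
  monomial -2·x^1·y^0 ↦ -2·X^1·Y^0·Z^1.
  monomial 1·x^0·y^2 ↦ 1·X^0·Y^2·Z^0.
  monomial 1·x^0·y^1 ↦ 1·X^0·Y^1·Z^1.
  monomial -1·x^0·y^0 ↦ -1·X^0·Y^0·Z^2.
Collecting: F(X, Y, Z) = -X**2 - 2*X*Y - 2*X*Z + Y**2 + Y*Z - Z**2.


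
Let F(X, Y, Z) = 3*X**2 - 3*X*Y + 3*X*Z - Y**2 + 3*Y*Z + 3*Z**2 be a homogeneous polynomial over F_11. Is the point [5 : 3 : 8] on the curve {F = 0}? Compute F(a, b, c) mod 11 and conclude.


F(5,3,8) ≡ 9 (mod 11); P is NOT on the curve.

Evaluate F(5, 3, 8) term-by-term (mod 11).
  3*X**2 ↦ 3·25·1·1 = 75
  -3*X*Y ↦ -3·5·3·1 = -45
  3*X*Z ↦ 3·5·1·8 = 120
  -Y**2 ↦ -1·1·9·1 = -9
  3*Y*Z ↦ 3·1·3·8 = 72
  3*Z**2 ↦ 3·1·1·64 = 192
Sum: F(5, 3, 8) = (75) + (-45) + (120) + (-9) + (72) + (192) = 405.
Reducing mod 11: 405 ≡ 9 (mod 11).
Since F(a, b, c) ≡ 9 ≠ 0 (mod 11), P does NOT lie on the curve.


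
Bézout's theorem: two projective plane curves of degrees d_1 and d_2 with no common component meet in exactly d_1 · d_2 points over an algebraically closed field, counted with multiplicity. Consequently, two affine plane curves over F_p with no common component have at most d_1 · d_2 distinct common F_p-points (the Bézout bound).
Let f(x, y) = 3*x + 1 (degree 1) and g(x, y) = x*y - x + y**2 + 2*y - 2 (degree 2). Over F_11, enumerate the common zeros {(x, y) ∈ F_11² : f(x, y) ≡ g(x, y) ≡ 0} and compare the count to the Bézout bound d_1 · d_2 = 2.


Common zeros: ∅; count = 0; Bézout bound = 2.

deg(f) = 1, deg(g) = 2, so Bézout bound = 2.
Scan x ∈ F_11. For each x, list the y ∈ F_11 with f(x, y) ≡ 0 and those with g(x, y) ≡ 0 (mod 11); the common zeros in that column are the intersection.
  x = 0: f ≡ 0 at y ∈ ∅; g ≡ 0 at y ∈ {4, 5}; common: ∅.
  x = 1: f ≡ 0 at y ∈ ∅; g ≡ 0 at y ∈ ∅; common: ∅.
  x = 2: f ≡ 0 at y ∈ ∅; g ≡ 0 at y ∈ ∅; common: ∅.
  x = 3: f ≡ 0 at y ∈ ∅; g ≡ 0 at y ∈ {8, 9}; common: ∅.
  x = 4: f ≡ 0 at y ∈ ∅; g ≡ 0 at y ∈ {6, 10}; common: ∅.
  x = 5: f ≡ 0 at y ∈ ∅; g ≡ 0 at y ∈ {2}; common: ∅.
  x = 6: f ≡ 0 at y ∈ ∅; g ≡ 0 at y ∈ ∅; common: ∅.
  x = 7: f ≡ 0 at y ∈ {0, 1, 2, 3, 4, 5, 6, 7, 8, 9, 10}; g ≡ 0 at y ∈ ∅; common: ∅.
  x = 8: f ≡ 0 at y ∈ ∅; g ≡ 0 at y ∈ ∅; common: ∅.
  x = 9: f ≡ 0 at y ∈ ∅; g ≡ 0 at y ∈ {0}; common: ∅.
  x = 10: f ≡ 0 at y ∈ ∅; g ≡ 0 at y ∈ {3, 7}; common: ∅.
Collecting: common zeros = ∅, so the count is 0.
Comparison with the Bézout bound: 0 ≤ 2 = deg(f)·deg(g), as expected for curves with no common component (the affine F_11-count falls short of the bound because intersections may lie at infinity, over extension fields, or carry multiplicity).


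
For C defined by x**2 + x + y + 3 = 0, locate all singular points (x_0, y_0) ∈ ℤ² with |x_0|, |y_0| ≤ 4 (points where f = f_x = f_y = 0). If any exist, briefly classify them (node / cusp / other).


No singular points in the scanned grid; C is smooth there.

Compute partial derivatives:
  f_x = 2*x + 1.
  f_y = 1.
f_y = 1 is a nonzero constant, so f_y never vanishes: no point (x, y) can satisfy f = f_x = f_y = 0. In particular no (x, y) ∈ {−4, ..., 4}² is singular; the curve is smooth.


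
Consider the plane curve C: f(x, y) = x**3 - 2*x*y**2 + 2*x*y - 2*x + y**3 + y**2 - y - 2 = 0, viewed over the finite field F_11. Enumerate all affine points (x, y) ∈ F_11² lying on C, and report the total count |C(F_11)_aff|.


Affine F_11-points: {(0, 5), (2, 3), (3, 5), (4, 1), (5, 8), (6, 6), (8, 1), (8, 5), (8, 9), (10, 1), (10, 3), (10, 4)}; count = 12.

For each of the 121 pairs (x, y) ∈ F_11², evaluate f(x, y) mod 11. Record the zeros.
  x = 0: [0↦9, 1↦10, 2↦8, 3↦9, 4↦8, 5↦0, 6↦2, 7↦9, 8↦5, 9↦7, 10↦10]  zeros at y ∈ {5}
  x = 1: [0↦8, 1↦9, 2↦3, 3↦7, 4↦5, 5↦3, 6↦7, 7↦1, 8↦2, 9↦5, 10↦5]  zeros at y ∈ ∅
  x = 2: [0↦2, 1↦3, 2↦4, 3↦0, 4↦8, 5↦1, 6↦7, 7↦10, 8↦5, 9↦9, 10↦6]  zeros at y ∈ {3}
  x = 3: [0↦8, 1↦9, 2↦6, 3↦5, 4↦1, 5↦0, 6↦8, 7↦9, 8↦9, 9↦3, 10↦8]  zeros at y ∈ {5}
  x = 4: [0↦10, 1↦0, 2↦4, 3↦6, 4↦1, 5↦6, 6↦5, 7↦4, 8↦9, 9↦4, 10↦6]  zeros at y ∈ {1}
  x = 5: [0↦3, 1↦4, 2↦4, 3↦9, 4↦3, 5↦3, 6↦4, 7↦1, 8↦0, 9↦7, 10↦6]  zeros at y ∈ {8}
  x = 6: [0↦4, 1↦5, 2↦1, 3↦9, 4↦2, 5↦8, 6↦0, 7↦6, 8↦10, 9↦7, 10↦3]  zeros at y ∈ {6}
  x = 7: [0↦8, 1↦9, 2↦1, 3↦1, 4↦4, 5↦5, 6↦10, 7↦3, 8↦1, 9↦10, 10↦3]  zeros at y ∈ ∅
  x = 8: [0↦10, 1↦0, 2↦10, 3↦2, 4↦4, 5↦0, 6↦7, 7↦9, 8↦1, 9↦0, 10↦1]  zeros at y ∈ {1, 5, 9}
  x = 9: [0↦5, 1↦6, 2↦1, 3↦7, 4↦8, 5↦10, 6↦8, 7↦8, 8↦5, 9↦5, 10↦3]  zeros at y ∈ ∅
  x = 10: [0↦10, 1↦0, 2↦2, 3↦0, 4↦0, 5↦8, 6↦8, 7↦6, 8↦8, 9↦9, 10↦4]  zeros at y ∈ {1, 3, 4}
Collecting zeros: affine points = {(0, 5), (2, 3), (3, 5), (4, 1), (5, 8), (6, 6), (8, 1), (8, 5), (8, 9), (10, 1), (10, 3), (10, 4)}.
Total count |C(F_11)_aff| = 12.


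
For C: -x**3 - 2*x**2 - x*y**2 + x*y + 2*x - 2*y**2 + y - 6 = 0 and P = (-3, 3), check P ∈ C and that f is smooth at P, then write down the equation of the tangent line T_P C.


Tangent line at P: -19*x + 4*y - 69 = 0.

Step 1: f(-3, 3) = 0, so P lies on C.
Step 2: partial derivatives
  f_x(x, y) = -3*x**2 - 4*x - y**2 + y + 2, f_y(x, y) = -2*x*y + x - 4*y + 1.
  f_x(P) = -19, f_y(P) = 4 (gradient nonzero, so P is smooth).
Step 3: tangent line at P: -19·(x − -3) + 4·(y − 3) = 0.
Expanding: -19*x + 4*y - 69 = 0.


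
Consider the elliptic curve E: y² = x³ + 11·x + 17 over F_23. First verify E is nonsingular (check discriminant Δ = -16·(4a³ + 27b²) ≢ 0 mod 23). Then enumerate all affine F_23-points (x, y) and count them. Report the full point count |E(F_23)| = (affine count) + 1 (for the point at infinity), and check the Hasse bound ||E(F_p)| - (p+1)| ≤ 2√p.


Affine points = {(1, 11), (1, 12), (2, 1), (2, 22), (3, 10), (3, 13), (5, 6), (5, 17), (6, 0), (7, 0), (10, 0), (19, 1), (19, 22), (20, 7), (20, 16)}; affine count = 15; |E(F_23)| = 16.

Discriminant check: Δ ∝ 4a³ + 27b² = 4·11³ + 27·17² = 4·1331 + 27·289 ≡ 17 (mod 23). Nonzero ⇒ E is nonsingular.
For each x ∈ F_23, compute rhs = x³ + 11·x + 17 mod 23, then count y ∈ F_23 with y² ≡ rhs.
  x = 0: rhs = 17, matching y values: none (0 points).
  x = 1: rhs = 6, matching y values: 11, 12 (2 points).
  x = 2: rhs = 1, matching y values: 1, 22 (2 points).
  x = 3: rhs = 8, matching y values: 10, 13 (2 points).
  x = 4: rhs = 10, matching y values: none (0 points).
  x = 5: rhs = 13, matching y values: 6, 17 (2 points).
  x = 6: rhs = 0, matching y values: 0 (1 points).
  x = 7: rhs = 0, matching y values: 0 (1 points).
  x = 8: rhs = 19, matching y values: none (0 points).
  x = 9: rhs = 17, matching y values: none (0 points).
  x = 10: rhs = 0, matching y values: 0 (1 points).
  x = 11: rhs = 20, matching y values: none (0 points).
  x = 12: rhs = 14, matching y values: none (0 points).
  x = 13: rhs = 11, matching y values: none (0 points).
  x = 14: rhs = 17, matching y values: none (0 points).
  x = 15: rhs = 15, matching y values: none (0 points).
  x = 16: rhs = 11, matching y values: none (0 points).
  x = 17: rhs = 11, matching y values: none (0 points).
  x = 18: rhs = 21, matching y values: none (0 points).
  x = 19: rhs = 1, matching y values: 1, 22 (2 points).
  x = 20: rhs = 3, matching y values: 7, 16 (2 points).
  x = 21: rhs = 10, matching y values: none (0 points).
  x = 22: rhs = 5, matching y values: none (0 points).
Total affine count: 15.
Full point count |E(F_23)| = 15 + 1 = 16.
Hasse bound: |16 − (23+1)| = |-8| = 8 ≤ 2√23 ≈ 9.5917 ✓.


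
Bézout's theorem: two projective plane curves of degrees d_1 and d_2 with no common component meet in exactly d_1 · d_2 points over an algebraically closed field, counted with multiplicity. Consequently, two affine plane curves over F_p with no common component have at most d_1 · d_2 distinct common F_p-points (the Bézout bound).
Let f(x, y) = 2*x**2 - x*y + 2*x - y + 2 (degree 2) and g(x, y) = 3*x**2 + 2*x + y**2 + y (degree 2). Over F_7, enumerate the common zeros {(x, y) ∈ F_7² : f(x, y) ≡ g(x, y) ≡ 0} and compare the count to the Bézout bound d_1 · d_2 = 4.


Common zeros: {(4, 0)}; count = 1; Bézout bound = 4.

deg(f) = 2, deg(g) = 2, so Bézout bound = 4.
Scan x ∈ F_7. For each x, list the y ∈ F_7 with f(x, y) ≡ 0 and those with g(x, y) ≡ 0 (mod 7); the common zeros in that column are the intersection.
  x = 0: f ≡ 0 at y ∈ {2}; g ≡ 0 at y ∈ {0, 6}; common: ∅.
  x = 1: f ≡ 0 at y ∈ {3}; g ≡ 0 at y ∈ {1, 5}; common: ∅.
  x = 2: f ≡ 0 at y ∈ {0}; g ≡ 0 at y ∈ {3}; common: ∅.
  x = 3: f ≡ 0 at y ∈ {3}; g ≡ 0 at y ∈ {1, 5}; common: ∅.
  x = 4: f ≡ 0 at y ∈ {0}; g ≡ 0 at y ∈ {0, 6}; common: {0}.
  x = 5: f ≡ 0 at y ∈ {1}; g ≡ 0 at y ∈ {2, 4}; common: ∅.
  x = 6: f ≡ 0 at y ∈ ∅; g ≡ 0 at y ∈ {2, 4}; common: ∅.
Collecting: common zeros = {(4, 0)}, so the count is 1.
Comparison with the Bézout bound: 1 ≤ 4 = deg(f)·deg(g), as expected for curves with no common component (the affine F_7-count falls short of the bound because intersections may lie at infinity, over extension fields, or carry multiplicity).


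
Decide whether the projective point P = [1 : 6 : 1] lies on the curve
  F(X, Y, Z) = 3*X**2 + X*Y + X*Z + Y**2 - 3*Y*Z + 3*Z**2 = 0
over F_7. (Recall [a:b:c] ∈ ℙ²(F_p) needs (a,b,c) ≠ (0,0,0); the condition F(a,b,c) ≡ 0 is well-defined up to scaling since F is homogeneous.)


F(1,6,1) ≡ 3 (mod 7); P is NOT on the curve.

Evaluate F(1, 6, 1) term-by-term (mod 7).
  3*X**2 ↦ 3·1·1·1 = 3
  X*Y ↦ 1·1·6·1 = 6
  X*Z ↦ 1·1·1·1 = 1
  Y**2 ↦ 1·1·36·1 = 36
  -3*Y*Z ↦ -3·1·6·1 = -18
  3*Z**2 ↦ 3·1·1·1 = 3
Sum: F(1, 6, 1) = (3) + (6) + (1) + (36) + (-18) + (3) = 31.
Reducing mod 7: 31 ≡ 3 (mod 7).
Since F(a, b, c) ≡ 3 ≠ 0 (mod 7), P does NOT lie on the curve.


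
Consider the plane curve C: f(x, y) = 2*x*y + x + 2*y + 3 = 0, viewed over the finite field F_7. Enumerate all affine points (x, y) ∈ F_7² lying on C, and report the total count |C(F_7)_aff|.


Affine F_7-points: {(0, 2), (1, 6), (2, 5), (3, 1), (4, 0), (5, 4)}; count = 6.

For each of the 49 pairs (x, y) ∈ F_7², evaluate f(x, y) mod 7. Record the zeros.
  x = 0: [0↦3, 1↦5, 2↦0, 3↦2, 4↦4, 5↦6, 6↦1]  zeros at y ∈ {2}
  x = 1: [0↦4, 1↦1, 2↦5, 3↦2, 4↦6, 5↦3, 6↦0]  zeros at y ∈ {6}
  x = 2: [0↦5, 1↦4, 2↦3, 3↦2, 4↦1, 5↦0, 6↦6]  zeros at y ∈ {5}
  x = 3: [0↦6, 1↦0, 2↦1, 3↦2, 4↦3, 5↦4, 6↦5]  zeros at y ∈ {1}
  x = 4: [0↦0, 1↦3, 2↦6, 3↦2, 4↦5, 5↦1, 6↦4]  zeros at y ∈ {0}
  x = 5: [0↦1, 1↦6, 2↦4, 3↦2, 4↦0, 5↦5, 6↦3]  zeros at y ∈ {4}
  x = 6: [0↦2, 1↦2, 2↦2, 3↦2, 4↦2, 5↦2, 6↦2]  zeros at y ∈ ∅
Collecting zeros: affine points = {(0, 2), (1, 6), (2, 5), (3, 1), (4, 0), (5, 4)}.
Total count |C(F_7)_aff| = 6.


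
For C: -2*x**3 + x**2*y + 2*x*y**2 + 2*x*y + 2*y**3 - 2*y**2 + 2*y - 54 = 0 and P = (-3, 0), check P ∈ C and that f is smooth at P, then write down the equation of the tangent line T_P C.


Tangent line at P: -54*x + 5*y - 162 = 0.

Step 1: f(-3, 0) = 0, so P lies on C.
Step 2: partial derivatives
  f_x(x, y) = -6*x**2 + 2*x*y + 2*y**2 + 2*y, f_y(x, y) = x**2 + 4*x*y + 2*x + 6*y**2 - 4*y + 2.
  f_x(P) = -54, f_y(P) = 5 (gradient nonzero, so P is smooth).
Step 3: tangent line at P: -54·(x − -3) + 5·(y − 0) = 0.
Expanding: -54*x + 5*y - 162 = 0.


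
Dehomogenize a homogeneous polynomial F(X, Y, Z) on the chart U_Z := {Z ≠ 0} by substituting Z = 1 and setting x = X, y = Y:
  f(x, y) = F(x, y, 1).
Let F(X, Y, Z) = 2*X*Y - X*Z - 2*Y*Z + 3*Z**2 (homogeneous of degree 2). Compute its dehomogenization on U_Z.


f(x, y) = 2*x*y - x - 2*y + 3

On U_Z we set Z = 1. Each monomial c·X^i·Y^j·Z^k in F becomes c·x^i·y^j·1^k = c·x^i·y^j.
Substituting Z = 1: F(X, Y, 1) = 2*x*y - x - 2*y + 3.
Note: deg(f) ≤ deg(F) = 2; strict inequality happens when F is divisible by Z (lost terms).


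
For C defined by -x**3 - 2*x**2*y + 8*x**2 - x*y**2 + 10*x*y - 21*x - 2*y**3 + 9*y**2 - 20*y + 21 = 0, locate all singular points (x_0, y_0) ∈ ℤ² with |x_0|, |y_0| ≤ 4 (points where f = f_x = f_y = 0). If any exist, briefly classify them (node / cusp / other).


Singular points: {(2, 1)}; classification: cusp.

Compute partial derivatives:
  f_x = -3*x**2 - 4*x*y + 16*x - y**2 + 10*y - 21.
  f_y = -2*x**2 - 2*x*y + 10*x - 6*y**2 + 18*y - 20.
Scan x_0 ∈ {−4, ..., 4}. For each x_0, f_y(x_0, y) is a polynomial in y; find its integer roots y ∈ {−4, ..., 4}, then test f_x and f at those candidates.
  x = -4: f_y(-4, y) = -6*y**2 + 26*y - 92; no integer root y with |y| ≤ 4.
  x = -3: f_y(-3, y) = -6*y**2 + 24*y - 68; no integer root y with |y| ≤ 4.
  x = -2: f_y(-2, y) = -6*y**2 + 22*y - 48; no integer root y with |y| ≤ 4.
  x = -1: f_y(-1, y) = -6*y**2 + 20*y - 32; no integer root y with |y| ≤ 4.
  x = 0: f_y(0, y) = -6*y**2 + 18*y - 20; no integer root y with |y| ≤ 4.
  x = 1: f_y(1, y) = -6*y**2 + 16*y - 12; no integer root y with |y| ≤ 4.
  x = 2: f_y(2, y) = -6*y**2 + 14*y - 8; vanishes at y ∈ {1}. (2, 1): f_x = 0, f = 0 — SINGULAR.
  x = 3: f_y(3, y) = -6*y**2 + 12*y - 8; no integer root y with |y| ≤ 4.
  x = 4: f_y(4, y) = -6*y**2 + 10*y - 12; no integer root y with |y| ≤ 4.
Only singular point on the grid: (2, 1).
Classify: substitute x = 2 + u, y = 1 + v and expand: f = -u**3 - 2*u**2*v - u*v**2 - 2*v**3 + v**2.
No constant or linear terms (consistent with a singular point). Quadratic part: v**2. Cubic part: -u**3 - 2*u**2*v - u*v**2 - 2*v**3.
The quadratic part v**2 is a perfect square, so there is a single (double) tangent line v = 0, i.e. y = 1. Restricting the cubic part to that line (v = 0) leaves -u**3 ≠ 0, so f is not divisible by v and the branch is v² ≈ u**3 to lowest order — this is a cusp.
Classification: cusp.


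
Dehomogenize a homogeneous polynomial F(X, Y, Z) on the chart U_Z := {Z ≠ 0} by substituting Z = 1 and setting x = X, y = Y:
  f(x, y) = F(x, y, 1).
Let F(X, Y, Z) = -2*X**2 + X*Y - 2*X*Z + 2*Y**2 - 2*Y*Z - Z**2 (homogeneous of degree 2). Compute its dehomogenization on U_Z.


f(x, y) = -2*x**2 + x*y - 2*x + 2*y**2 - 2*y - 1

On U_Z we set Z = 1. Each monomial c·X^i·Y^j·Z^k in F becomes c·x^i·y^j·1^k = c·x^i·y^j.
Substituting Z = 1: F(X, Y, 1) = -2*x**2 + x*y - 2*x + 2*y**2 - 2*y - 1.
Note: deg(f) ≤ deg(F) = 2; strict inequality happens when F is divisible by Z (lost terms).


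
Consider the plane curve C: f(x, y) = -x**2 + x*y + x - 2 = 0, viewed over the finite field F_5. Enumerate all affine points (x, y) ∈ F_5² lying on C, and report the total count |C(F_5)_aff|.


Affine F_5-points: {(1, 2), (2, 2), (3, 1), (4, 1)}; count = 4.

For each of the 25 pairs (x, y) ∈ F_5², evaluate f(x, y) mod 5. Record the zeros.
  x = 0: [0↦3, 1↦3, 2↦3, 3↦3, 4↦3]  zeros at y ∈ ∅
  x = 1: [0↦3, 1↦4, 2↦0, 3↦1, 4↦2]  zeros at y ∈ {2}
  x = 2: [0↦1, 1↦3, 2↦0, 3↦2, 4↦4]  zeros at y ∈ {2}
  x = 3: [0↦2, 1↦0, 2↦3, 3↦1, 4↦4]  zeros at y ∈ {1}
  x = 4: [0↦1, 1↦0, 2↦4, 3↦3, 4↦2]  zeros at y ∈ {1}
Collecting zeros: affine points = {(1, 2), (2, 2), (3, 1), (4, 1)}.
Total count |C(F_5)_aff| = 4.


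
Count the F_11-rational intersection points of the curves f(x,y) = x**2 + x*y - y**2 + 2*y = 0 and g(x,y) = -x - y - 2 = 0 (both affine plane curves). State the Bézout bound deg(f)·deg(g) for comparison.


Common zeros: ∅; count = 0; Bézout bound = 2.

deg(f) = 2, deg(g) = 1, so Bézout bound = 2.
Scan x ∈ F_11. For each x, list the y ∈ F_11 with f(x, y) ≡ 0 and those with g(x, y) ≡ 0 (mod 11); the common zeros in that column are the intersection.
  x = 0: f ≡ 0 at y ∈ {0, 2}; g ≡ 0 at y ∈ {9}; common: ∅.
  x = 1: f ≡ 0 at y ∈ ∅; g ≡ 0 at y ∈ {8}; common: ∅.
  x = 2: f ≡ 0 at y ∈ ∅; g ≡ 0 at y ∈ {7}; common: ∅.
  x = 3: f ≡ 0 at y ∈ ∅; g ≡ 0 at y ∈ {6}; common: ∅.
  x = 4: f ≡ 0 at y ∈ {8, 9}; g ≡ 0 at y ∈ {5}; common: ∅.
  x = 5: f ≡ 0 at y ∈ ∅; g ≡ 0 at y ∈ {4}; common: ∅.
  x = 6: f ≡ 0 at y ∈ ∅; g ≡ 0 at y ∈ {3}; common: ∅.
  x = 7: f ≡ 0 at y ∈ ∅; g ≡ 0 at y ∈ {2}; common: ∅.
  x = 8: f ≡ 0 at y ∈ {4, 6}; g ≡ 0 at y ∈ {1}; common: ∅.
  x = 9: f ≡ 0 at y ∈ {2, 9}; g ≡ 0 at y ∈ {0}; common: ∅.
  x = 10: f ≡ 0 at y ∈ {4, 8}; g ≡ 0 at y ∈ {10}; common: ∅.
Collecting: common zeros = ∅, so the count is 0.
Comparison with the Bézout bound: 0 ≤ 2 = deg(f)·deg(g), as expected for curves with no common component (the affine F_11-count falls short of the bound because intersections may lie at infinity, over extension fields, or carry multiplicity).
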